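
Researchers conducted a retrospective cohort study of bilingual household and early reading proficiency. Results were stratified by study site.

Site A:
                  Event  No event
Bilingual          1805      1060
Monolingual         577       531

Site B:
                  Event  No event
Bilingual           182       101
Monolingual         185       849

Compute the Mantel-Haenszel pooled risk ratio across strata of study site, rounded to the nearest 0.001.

RR_MH = Σ(aᵢ·n₀ᵢ/nᵢ) / Σ(cᵢ·n₁ᵢ/nᵢ), with n₁ᵢ = aᵢ+bᵢ (exposed), n₀ᵢ = cᵢ+dᵢ (unexposed), nᵢ = n₁ᵢ+n₀ᵢ.
Stratum 1 (Site A): n₁ = 2865, n₀ = 1108, n = 3973; a·n₀/n = 1805·1108/3973 = 503.3828; c·n₁/n = 577·2865/3973 = 416.0848
Stratum 2 (Site B): n₁ = 283, n₀ = 1034, n = 1317; a·n₀/n = 182·1034/1317 = 142.8914; c·n₁/n = 185·283/1317 = 39.7532
RR_MH = (503.3828 + 142.8914) / (416.0848 + 39.7532) = 646.2743 / 455.8380 = 1.41777

1.418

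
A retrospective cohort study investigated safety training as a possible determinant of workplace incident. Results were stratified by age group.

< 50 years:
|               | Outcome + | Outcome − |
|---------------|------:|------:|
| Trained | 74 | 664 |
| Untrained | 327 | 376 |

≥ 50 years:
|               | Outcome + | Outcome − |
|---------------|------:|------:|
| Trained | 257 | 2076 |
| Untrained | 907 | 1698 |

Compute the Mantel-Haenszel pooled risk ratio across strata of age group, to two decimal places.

0.29

RR_MH = Σ(aᵢ·n₀ᵢ/nᵢ) / Σ(cᵢ·n₁ᵢ/nᵢ), with n₁ᵢ = aᵢ+bᵢ (exposed), n₀ᵢ = cᵢ+dᵢ (unexposed), nᵢ = n₁ᵢ+n₀ᵢ.
Stratum 1 (< 50 years): n₁ = 738, n₀ = 703, n = 1441; a·n₀/n = 74·703/1441 = 36.1013; c·n₁/n = 327·738/1441 = 167.4712
Stratum 2 (≥ 50 years): n₁ = 2333, n₀ = 2605, n = 4938; a·n₀/n = 257·2605/4938 = 135.5782; c·n₁/n = 907·2333/4938 = 428.5198
RR_MH = (36.1013 + 135.5782) / (167.4712 + 428.5198) = 171.6795 / 595.9910 = 0.28806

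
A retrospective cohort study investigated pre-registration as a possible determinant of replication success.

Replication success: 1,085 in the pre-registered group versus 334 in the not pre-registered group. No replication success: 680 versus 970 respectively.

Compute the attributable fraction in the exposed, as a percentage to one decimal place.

From the description: a = 1085, b = 680, c = 334, d = 970.
Risk in exposed = 1085/1765 = 0.61473; risk in unexposed = 334/1304 = 0.25613.
RR = 0.61473/0.25613 = 2.40003
AR% = (RR − 1)/RR × 100 = (2.40003 − 1)/2.40003 × 100 = 58.3338%

58.3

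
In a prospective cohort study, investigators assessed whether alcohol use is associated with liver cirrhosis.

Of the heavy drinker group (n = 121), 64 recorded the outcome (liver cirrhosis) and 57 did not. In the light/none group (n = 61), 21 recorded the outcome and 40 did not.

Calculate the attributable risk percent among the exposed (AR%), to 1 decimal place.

From the description: a = 64, b = 57, c = 21, d = 40.
Risk in exposed = 64/121 = 0.52893; risk in unexposed = 21/61 = 0.34426.
RR = 0.52893/0.34426 = 1.53640
AR% = (RR − 1)/RR × 100 = (1.53640 − 1)/1.53640 × 100 = 34.9129%

34.9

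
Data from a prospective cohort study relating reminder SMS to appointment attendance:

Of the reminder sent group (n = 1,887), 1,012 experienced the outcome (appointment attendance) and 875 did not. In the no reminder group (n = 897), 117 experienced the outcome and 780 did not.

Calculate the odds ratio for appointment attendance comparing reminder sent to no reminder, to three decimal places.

7.710

From the description: a = 1012, b = 875, c = 117, d = 780.
OR = (a·d)/(b·c) = (1012 × 780) / (875 × 117) = 789360 / 102375 = 7.71048
The odds of appointment attendance are about 7.71 times as high in the reminder sent group.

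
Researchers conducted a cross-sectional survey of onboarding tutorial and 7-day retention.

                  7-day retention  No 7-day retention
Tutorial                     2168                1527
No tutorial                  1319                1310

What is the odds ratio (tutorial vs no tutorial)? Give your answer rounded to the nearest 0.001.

Cells: a = 2168, b = 1527, c = 1319, d = 1310.
OR = (a·d)/(b·c) = (2168 × 1310) / (1527 × 1319) = 2840080 / 2014113 = 1.41009
The odds of 7-day retention are about 1.41 times as high in the tutorial group.

1.410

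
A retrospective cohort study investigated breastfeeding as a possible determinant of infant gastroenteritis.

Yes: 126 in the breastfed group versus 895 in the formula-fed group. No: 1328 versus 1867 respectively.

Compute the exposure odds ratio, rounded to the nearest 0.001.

0.198

From the description: a = 126, b = 1328, c = 895, d = 1867.
OR = (a·d)/(b·c) = (126 × 1867) / (1328 × 895) = 235242 / 1188560 = 0.19792
Exposure is associated with lower odds of infant gastroenteritis (OR = 0.20 < 1).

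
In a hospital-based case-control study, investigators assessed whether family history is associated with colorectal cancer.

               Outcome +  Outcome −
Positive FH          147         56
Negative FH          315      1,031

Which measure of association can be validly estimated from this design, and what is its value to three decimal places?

Cells: a = 147, b = 56, c = 315, d = 1031.
This is a hospital-based case-control study: participants were sampled on outcome status, so risks in the source population cannot be estimated directly — relative risk is not valid here. The odds ratio is the appropriate measure.
OR = (a·d)/(b·c) = (147 × 1031) / (56 × 315) = 151557 / 17640 = 8.59167

8.592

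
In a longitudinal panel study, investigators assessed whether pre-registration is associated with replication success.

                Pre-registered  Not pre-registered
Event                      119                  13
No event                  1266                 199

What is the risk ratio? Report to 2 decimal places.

1.40

Reading the table with exposure as columns: a = 119 (Pre-registered, case), b = 1266 (Pre-registered, non-case), c = 13 (Not pre-registered, case), d = 199.
Risk in exposed = 119/1385 = 0.08592; risk in unexposed = 13/212 = 0.06132.
RR = 0.08592 / 0.06132 = 1.40117
The risk among the exposed is 1.40 times that among the unexposed.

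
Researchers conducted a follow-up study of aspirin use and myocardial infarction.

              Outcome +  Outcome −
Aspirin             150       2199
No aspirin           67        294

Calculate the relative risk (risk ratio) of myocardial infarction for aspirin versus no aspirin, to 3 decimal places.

0.344

Cells: a = 150, b = 2199, c = 67, d = 294.
Risk in exposed = 150/2349 = 0.06386; risk in unexposed = 67/361 = 0.18560.
RR = 0.06386 / 0.18560 = 0.34407
The risk is 66% lower among the exposed than among the unexposed.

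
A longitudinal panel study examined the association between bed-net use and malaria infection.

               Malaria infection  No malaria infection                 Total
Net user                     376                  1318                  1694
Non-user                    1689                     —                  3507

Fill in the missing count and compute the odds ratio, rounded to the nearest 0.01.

0.31

The missing cell is in the unexposed row: 3507 − 1689 = 1818.
So a = 376, b = 1318, c = 1689, d = 1818.
OR = (a·d)/(b·c) = (376 × 1818) / (1318 × 1689) = 683568 / 2226102 = 0.30707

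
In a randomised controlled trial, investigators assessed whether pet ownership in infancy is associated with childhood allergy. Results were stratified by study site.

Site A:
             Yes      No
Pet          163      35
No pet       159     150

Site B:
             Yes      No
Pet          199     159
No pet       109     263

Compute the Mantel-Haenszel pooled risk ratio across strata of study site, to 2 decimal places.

RR_MH = Σ(aᵢ·n₀ᵢ/nᵢ) / Σ(cᵢ·n₁ᵢ/nᵢ), with n₁ᵢ = aᵢ+bᵢ (exposed), n₀ᵢ = cᵢ+dᵢ (unexposed), nᵢ = n₁ᵢ+n₀ᵢ.
Stratum 1 (Site A): n₁ = 198, n₀ = 309, n = 507; a·n₀/n = 163·309/507 = 99.3432; c·n₁/n = 159·198/507 = 62.0947
Stratum 2 (Site B): n₁ = 358, n₀ = 372, n = 730; a·n₀/n = 199·372/730 = 101.4082; c·n₁/n = 109·358/730 = 53.4548
RR_MH = (99.3432 + 101.4082) / (62.0947 + 53.4548) = 200.7514 / 115.5495 = 1.73736

1.74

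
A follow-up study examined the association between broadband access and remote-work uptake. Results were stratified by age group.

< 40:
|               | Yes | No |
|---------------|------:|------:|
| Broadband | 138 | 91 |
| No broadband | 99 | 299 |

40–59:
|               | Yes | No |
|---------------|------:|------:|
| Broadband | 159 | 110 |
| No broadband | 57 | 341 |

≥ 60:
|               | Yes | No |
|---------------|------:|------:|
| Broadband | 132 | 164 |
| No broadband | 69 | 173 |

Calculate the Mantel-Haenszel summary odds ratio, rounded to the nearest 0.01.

4.23

OR_MH = Σ(aᵢdᵢ/nᵢ) / Σ(bᵢcᵢ/nᵢ), where nᵢ is the stratum total.
Stratum 1 (< 40): n = 627; a·d/n = 138·299/627 = 65.8086; b·c/n = 91·99/627 = 14.3684
Stratum 2 (40–59): n = 667; a·d/n = 159·341/667 = 81.2879; b·c/n = 110·57/667 = 9.4003
Stratum 3 (≥ 60): n = 538; a·d/n = 132·173/538 = 42.4461; b·c/n = 164·69/538 = 21.0335
OR_MH = (65.8086 + 81.2879 + 42.4461) / (14.3684 + 9.4003 + 21.0335) = 189.5426 / 44.8022 = 4.23066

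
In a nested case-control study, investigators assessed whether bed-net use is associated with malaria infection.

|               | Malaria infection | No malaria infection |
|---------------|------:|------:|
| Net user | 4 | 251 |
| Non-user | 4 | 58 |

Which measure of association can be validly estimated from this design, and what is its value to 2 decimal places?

0.23

Cells: a = 4, b = 251, c = 4, d = 58.
This is a nested case-control study: participants were sampled on outcome status, so risks in the source population cannot be estimated directly — relative risk is not valid here. The odds ratio is the appropriate measure.
OR = (a·d)/(b·c) = (4 × 58) / (251 × 4) = 232 / 1004 = 0.23108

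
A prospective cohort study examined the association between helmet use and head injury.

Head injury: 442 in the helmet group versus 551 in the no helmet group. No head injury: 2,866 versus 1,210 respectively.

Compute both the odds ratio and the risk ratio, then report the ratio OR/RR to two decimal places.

From the description: a = 442, b = 2866, c = 551, d = 1210.
OR = (442·1210)/(2866·551) = 534820/1579166 = 0.33867
Risk in exposed = 442/3308 = 0.13362; risk in unexposed = 551/1761 = 0.31289; RR = 0.42704
OR/RR = 0.33867 / 0.42704 = 0.79308
The outcome is not rare, so the OR lies further from 1 than the RR.

0.79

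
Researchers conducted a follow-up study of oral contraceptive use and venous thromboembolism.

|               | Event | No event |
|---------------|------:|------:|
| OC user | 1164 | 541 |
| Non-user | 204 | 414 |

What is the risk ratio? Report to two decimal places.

Cells: a = 1164, b = 541, c = 204, d = 414.
Risk in exposed = 1164/1705 = 0.68270; risk in unexposed = 204/618 = 0.33010.
RR = 0.68270 / 0.33010 = 2.06817
The risk among the exposed is 2.07 times that among the unexposed.

2.07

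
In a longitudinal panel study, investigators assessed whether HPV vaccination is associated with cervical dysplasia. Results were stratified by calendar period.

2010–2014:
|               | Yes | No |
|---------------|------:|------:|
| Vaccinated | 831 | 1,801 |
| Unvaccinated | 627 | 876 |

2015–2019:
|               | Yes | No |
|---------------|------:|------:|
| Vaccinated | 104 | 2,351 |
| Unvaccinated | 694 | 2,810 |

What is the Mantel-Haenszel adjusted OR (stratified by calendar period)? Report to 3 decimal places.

OR_MH = Σ(aᵢdᵢ/nᵢ) / Σ(bᵢcᵢ/nᵢ), where nᵢ is the stratum total.
Stratum 1 (2010–2014): n = 4135; a·d/n = 831·876/4135 = 176.0474; b·c/n = 1801·627/4135 = 273.0900
Stratum 2 (2015–2019): n = 5959; a·d/n = 104·2810/5959 = 49.0418; b·c/n = 2351·694/5959 = 273.8033
OR_MH = (176.0474 + 49.0418) / (273.0900 + 273.8033) = 225.0892 / 546.8933 = 0.41158

0.412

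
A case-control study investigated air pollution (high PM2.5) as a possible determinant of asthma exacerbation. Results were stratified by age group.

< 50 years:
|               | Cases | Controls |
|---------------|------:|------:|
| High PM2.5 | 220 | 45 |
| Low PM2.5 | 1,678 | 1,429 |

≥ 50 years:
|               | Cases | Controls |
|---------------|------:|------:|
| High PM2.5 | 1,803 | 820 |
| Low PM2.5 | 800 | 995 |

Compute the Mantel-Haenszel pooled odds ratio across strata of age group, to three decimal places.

2.922

OR_MH = Σ(aᵢdᵢ/nᵢ) / Σ(bᵢcᵢ/nᵢ), where nᵢ is the stratum total.
Stratum 1 (< 50 years): n = 3372; a·d/n = 220·1429/3372 = 93.2325; b·c/n = 45·1678/3372 = 22.3932
Stratum 2 (≥ 50 years): n = 4418; a·d/n = 1803·995/4418 = 406.0627; b·c/n = 820·800/4418 = 148.4835
OR_MH = (93.2325 + 406.0627) / (22.3932 + 148.4835) = 499.2952 / 170.8767 = 2.92196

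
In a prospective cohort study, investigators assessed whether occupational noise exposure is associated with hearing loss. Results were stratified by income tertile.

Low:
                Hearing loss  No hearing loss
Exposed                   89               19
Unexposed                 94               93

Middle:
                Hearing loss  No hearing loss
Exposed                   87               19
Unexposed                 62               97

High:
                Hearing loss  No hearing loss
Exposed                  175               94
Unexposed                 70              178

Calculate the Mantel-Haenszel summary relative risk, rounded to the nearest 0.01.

RR_MH = Σ(aᵢ·n₀ᵢ/nᵢ) / Σ(cᵢ·n₁ᵢ/nᵢ), with n₁ᵢ = aᵢ+bᵢ (exposed), n₀ᵢ = cᵢ+dᵢ (unexposed), nᵢ = n₁ᵢ+n₀ᵢ.
Stratum 1 (Low): n₁ = 108, n₀ = 187, n = 295; a·n₀/n = 89·187/295 = 56.4169; c·n₁/n = 94·108/295 = 34.4136
Stratum 2 (Middle): n₁ = 106, n₀ = 159, n = 265; a·n₀/n = 87·159/265 = 52.2000; c·n₁/n = 62·106/265 = 24.8000
Stratum 3 (High): n₁ = 269, n₀ = 248, n = 517; a·n₀/n = 175·248/517 = 83.9458; c·n₁/n = 70·269/517 = 36.4217
RR_MH = (56.4169 + 52.2000 + 83.9458) / (34.4136 + 24.8000 + 36.4217) = 192.5628 / 95.6352 = 2.01351

2.01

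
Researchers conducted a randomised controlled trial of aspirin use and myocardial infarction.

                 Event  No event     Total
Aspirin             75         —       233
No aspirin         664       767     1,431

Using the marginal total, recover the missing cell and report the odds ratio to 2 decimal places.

The missing cell is in the exposed row: 233 − 75 = 158.
So a = 75, b = 158, c = 664, d = 767.
OR = (a·d)/(b·c) = (75 × 767) / (158 × 664) = 57525 / 104912 = 0.54832

0.55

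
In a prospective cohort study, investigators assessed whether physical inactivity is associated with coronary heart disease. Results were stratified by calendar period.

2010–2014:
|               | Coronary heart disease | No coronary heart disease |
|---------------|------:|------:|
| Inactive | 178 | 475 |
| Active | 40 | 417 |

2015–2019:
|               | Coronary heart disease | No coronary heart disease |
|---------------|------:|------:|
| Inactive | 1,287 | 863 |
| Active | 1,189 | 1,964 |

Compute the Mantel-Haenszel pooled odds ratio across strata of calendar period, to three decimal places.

2.581

OR_MH = Σ(aᵢdᵢ/nᵢ) / Σ(bᵢcᵢ/nᵢ), where nᵢ is the stratum total.
Stratum 1 (2010–2014): n = 1110; a·d/n = 178·417/1110 = 66.8703; b·c/n = 475·40/1110 = 17.1171
Stratum 2 (2015–2019): n = 5303; a·d/n = 1287·1964/5303 = 476.6487; b·c/n = 863·1189/5303 = 193.4956
OR_MH = (66.8703 + 476.6487) / (17.1171 + 193.4956) = 543.5190 / 210.6127 = 2.58066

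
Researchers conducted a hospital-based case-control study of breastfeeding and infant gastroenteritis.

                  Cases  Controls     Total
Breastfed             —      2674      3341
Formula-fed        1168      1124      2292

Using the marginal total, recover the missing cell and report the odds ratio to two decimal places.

0.24

The missing cell is in the exposed row: 3341 − 2674 = 667.
So a = 667, b = 2674, c = 1168, d = 1124.
OR = (a·d)/(b·c) = (667 × 1124) / (2674 × 1168) = 749708 / 3123232 = 0.24004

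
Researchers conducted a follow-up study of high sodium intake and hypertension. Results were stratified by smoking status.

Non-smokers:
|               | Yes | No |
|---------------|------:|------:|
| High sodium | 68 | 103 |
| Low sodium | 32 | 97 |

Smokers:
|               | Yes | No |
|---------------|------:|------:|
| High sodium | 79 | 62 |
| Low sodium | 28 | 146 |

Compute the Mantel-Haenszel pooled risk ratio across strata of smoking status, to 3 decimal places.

RR_MH = Σ(aᵢ·n₀ᵢ/nᵢ) / Σ(cᵢ·n₁ᵢ/nᵢ), with n₁ᵢ = aᵢ+bᵢ (exposed), n₀ᵢ = cᵢ+dᵢ (unexposed), nᵢ = n₁ᵢ+n₀ᵢ.
Stratum 1 (Non-smokers): n₁ = 171, n₀ = 129, n = 300; a·n₀/n = 68·129/300 = 29.2400; c·n₁/n = 32·171/300 = 18.2400
Stratum 2 (Smokers): n₁ = 141, n₀ = 174, n = 315; a·n₀/n = 79·174/315 = 43.6381; c·n₁/n = 28·141/315 = 12.5333
RR_MH = (29.2400 + 43.6381) / (18.2400 + 12.5333) = 72.8781 / 30.7733 = 2.36822

2.368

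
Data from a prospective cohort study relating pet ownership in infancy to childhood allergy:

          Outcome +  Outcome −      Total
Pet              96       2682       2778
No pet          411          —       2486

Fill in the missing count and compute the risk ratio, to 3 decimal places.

The missing cell is in the unexposed row: 2486 − 411 = 2075.
So a = 96, b = 2682, c = 411, d = 2075.
RR = [a/(a+b)] / [c/(c+d)] = (96/2778) / (411/2486) = 0.03456/0.16533 = 0.20903

0.209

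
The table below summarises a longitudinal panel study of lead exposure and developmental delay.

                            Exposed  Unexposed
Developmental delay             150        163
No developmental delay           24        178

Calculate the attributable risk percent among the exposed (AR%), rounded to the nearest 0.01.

Reading the table with exposure as columns: a = 150 (Exposed, case), b = 24 (Exposed, non-case), c = 163 (Unexposed, case), d = 178.
Risk in exposed = 150/174 = 0.86207; risk in unexposed = 163/341 = 0.47801.
RR = 0.86207/0.47801 = 1.80347
AR% = (RR − 1)/RR × 100 = (1.80347 − 1)/1.80347 × 100 = 44.5513%

44.55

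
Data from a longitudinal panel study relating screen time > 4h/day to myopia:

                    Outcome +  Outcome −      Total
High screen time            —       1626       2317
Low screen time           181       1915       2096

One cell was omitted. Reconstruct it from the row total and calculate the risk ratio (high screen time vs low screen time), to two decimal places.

The missing cell is in the exposed row: 2317 − 1626 = 691.
So a = 691, b = 1626, c = 181, d = 1915.
RR = [a/(a+b)] / [c/(c+d)] = (691/2317) / (181/2096) = 0.29823/0.08635 = 3.45354

3.45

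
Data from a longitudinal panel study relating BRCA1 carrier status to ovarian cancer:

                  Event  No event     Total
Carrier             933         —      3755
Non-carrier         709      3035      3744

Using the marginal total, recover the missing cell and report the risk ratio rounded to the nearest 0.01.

The missing cell is in the exposed row: 3755 − 933 = 2822.
So a = 933, b = 2822, c = 709, d = 3035.
RR = [a/(a+b)] / [c/(c+d)] = (933/3755) / (709/3744) = 0.24847/0.18937 = 1.31208

1.31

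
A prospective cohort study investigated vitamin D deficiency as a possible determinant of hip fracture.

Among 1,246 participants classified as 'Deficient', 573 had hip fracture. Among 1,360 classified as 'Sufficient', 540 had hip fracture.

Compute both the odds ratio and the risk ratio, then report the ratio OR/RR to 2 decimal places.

From the description: a = 573, b = 673, c = 540, d = 820.
OR = (573·820)/(673·540) = 469860/363420 = 1.29288
Risk in exposed = 573/1246 = 0.45987; risk in unexposed = 540/1360 = 0.39706; RR = 1.15820
OR/RR = 1.29288 / 1.15820 = 1.11629
The outcome is not rare, so the OR lies further from 1 than the RR.

1.12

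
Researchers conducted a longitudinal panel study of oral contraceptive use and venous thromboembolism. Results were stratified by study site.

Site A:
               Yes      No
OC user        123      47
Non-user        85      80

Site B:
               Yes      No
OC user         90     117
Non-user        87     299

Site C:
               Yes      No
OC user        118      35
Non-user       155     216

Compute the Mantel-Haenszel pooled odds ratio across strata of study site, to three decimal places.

3.128

OR_MH = Σ(aᵢdᵢ/nᵢ) / Σ(bᵢcᵢ/nᵢ), where nᵢ is the stratum total.
Stratum 1 (Site A): n = 335; a·d/n = 123·80/335 = 29.3731; b·c/n = 47·85/335 = 11.9254
Stratum 2 (Site B): n = 593; a·d/n = 90·299/593 = 45.3794; b·c/n = 117·87/593 = 17.1653
Stratum 3 (Site C): n = 524; a·d/n = 118·216/524 = 48.6412; b·c/n = 35·155/524 = 10.3531
OR_MH = (29.3731 + 45.3794 + 48.6412) / (11.9254 + 17.1653 + 10.3531) = 123.3938 / 39.4437 = 3.12835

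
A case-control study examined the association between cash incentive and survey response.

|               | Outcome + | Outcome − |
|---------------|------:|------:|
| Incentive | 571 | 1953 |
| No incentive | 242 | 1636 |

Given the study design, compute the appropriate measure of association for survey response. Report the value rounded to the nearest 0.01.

1.98

Cells: a = 571, b = 1953, c = 242, d = 1636.
This is a case-control study: participants were sampled on outcome status, so risks in the source population cannot be estimated directly — relative risk is not valid here. The odds ratio is the appropriate measure.
OR = (a·d)/(b·c) = (571 × 1636) / (1953 × 242) = 934156 / 472626 = 1.97652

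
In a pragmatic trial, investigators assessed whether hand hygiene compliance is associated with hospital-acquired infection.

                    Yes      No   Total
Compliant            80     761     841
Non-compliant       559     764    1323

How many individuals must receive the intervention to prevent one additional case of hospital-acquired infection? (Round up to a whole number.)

4

Risk in treated group = 80/841 = 0.09512; risk in control = 559/1323 = 0.42252.
Absolute risk reduction = 0.42252 − 0.09512 = 0.32740
NNT = 1 / ARR = 1 / 0.32740 = 3.054 → round up → 4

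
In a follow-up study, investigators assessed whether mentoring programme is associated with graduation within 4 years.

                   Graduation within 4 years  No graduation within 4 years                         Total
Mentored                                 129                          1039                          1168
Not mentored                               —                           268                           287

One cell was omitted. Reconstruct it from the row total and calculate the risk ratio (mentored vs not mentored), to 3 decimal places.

1.668

The missing cell is in the unexposed row: 287 − 268 = 19.
So a = 129, b = 1039, c = 19, d = 268.
RR = [a/(a+b)] / [c/(c+d)] = (129/1168) / (19/287) = 0.11045/0.06620 = 1.66830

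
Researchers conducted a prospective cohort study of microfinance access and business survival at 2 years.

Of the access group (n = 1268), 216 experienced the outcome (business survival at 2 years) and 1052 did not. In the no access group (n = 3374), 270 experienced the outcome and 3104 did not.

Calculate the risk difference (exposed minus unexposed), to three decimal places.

0.090

From the description: a = 216, b = 1052, c = 270, d = 3104.
Risk in exposed = 216/1268 = 0.170347; risk in unexposed = 270/3374 = 0.080024.
Risk difference = 0.170347 − 0.080024 = 0.090323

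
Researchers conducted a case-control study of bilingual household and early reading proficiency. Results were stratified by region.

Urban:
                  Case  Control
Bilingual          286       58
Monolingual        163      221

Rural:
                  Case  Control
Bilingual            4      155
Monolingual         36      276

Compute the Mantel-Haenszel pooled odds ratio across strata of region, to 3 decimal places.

OR_MH = Σ(aᵢdᵢ/nᵢ) / Σ(bᵢcᵢ/nᵢ), where nᵢ is the stratum total.
Stratum 1 (Urban): n = 728; a·d/n = 286·221/728 = 86.8214; b·c/n = 58·163/728 = 12.9863
Stratum 2 (Rural): n = 471; a·d/n = 4·276/471 = 2.3439; b·c/n = 155·36/471 = 11.8471
OR_MH = (86.8214 + 2.3439) / (12.9863 + 11.8471) = 89.1654 / 24.8334 = 3.59054

3.591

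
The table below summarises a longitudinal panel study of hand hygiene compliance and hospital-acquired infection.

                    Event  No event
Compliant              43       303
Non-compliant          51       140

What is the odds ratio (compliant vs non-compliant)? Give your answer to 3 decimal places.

0.390

Cells: a = 43, b = 303, c = 51, d = 140.
OR = (a·d)/(b·c) = (43 × 140) / (303 × 51) = 6020 / 15453 = 0.38957
Exposure is associated with lower odds of hospital-acquired infection (OR = 0.39 < 1).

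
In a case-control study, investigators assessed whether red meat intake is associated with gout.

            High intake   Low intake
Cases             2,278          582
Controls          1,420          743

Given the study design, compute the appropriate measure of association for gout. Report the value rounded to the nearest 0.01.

Reading the table with exposure as columns: a = 2278 (High intake, case), b = 1420 (High intake, non-case), c = 582 (Low intake, case), d = 743.
This is a case-control study: participants were sampled on outcome status, so risks in the source population cannot be estimated directly — relative risk is not valid here. The odds ratio is the appropriate measure.
OR = (a·d)/(b·c) = (2278 × 743) / (1420 × 582) = 1692554 / 826440 = 2.04801

2.05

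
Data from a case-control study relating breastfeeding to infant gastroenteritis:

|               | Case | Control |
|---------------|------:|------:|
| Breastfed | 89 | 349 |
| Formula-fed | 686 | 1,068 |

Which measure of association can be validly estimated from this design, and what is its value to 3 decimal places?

0.397

Cells: a = 89, b = 349, c = 686, d = 1068.
This is a case-control study: participants were sampled on outcome status, so risks in the source population cannot be estimated directly — relative risk is not valid here. The odds ratio is the appropriate measure.
OR = (a·d)/(b·c) = (89 × 1068) / (349 × 686) = 95052 / 239414 = 0.39702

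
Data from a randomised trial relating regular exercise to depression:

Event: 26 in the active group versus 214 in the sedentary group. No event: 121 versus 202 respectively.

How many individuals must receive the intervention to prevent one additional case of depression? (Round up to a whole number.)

Risk in treated group = 26/147 = 0.17687; risk in control = 214/416 = 0.51442.
Absolute risk reduction = 0.51442 − 0.17687 = 0.33755
NNT = 1 / ARR = 1 / 0.33755 = 2.963 → round up → 3

3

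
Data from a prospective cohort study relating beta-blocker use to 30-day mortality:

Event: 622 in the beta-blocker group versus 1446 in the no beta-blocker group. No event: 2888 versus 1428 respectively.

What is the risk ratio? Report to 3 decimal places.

From the description: a = 622, b = 2888, c = 1446, d = 1428.
Risk in exposed = 622/3510 = 0.17721; risk in unexposed = 1446/2874 = 0.50313.
RR = 0.17721 / 0.50313 = 0.35221
The risk is 65% lower among the exposed than among the unexposed.

0.352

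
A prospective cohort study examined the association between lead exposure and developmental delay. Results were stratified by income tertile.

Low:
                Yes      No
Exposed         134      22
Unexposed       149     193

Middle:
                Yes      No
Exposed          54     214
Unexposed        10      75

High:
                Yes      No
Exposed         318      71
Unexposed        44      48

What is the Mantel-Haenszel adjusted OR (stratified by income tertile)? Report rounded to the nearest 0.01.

4.97

OR_MH = Σ(aᵢdᵢ/nᵢ) / Σ(bᵢcᵢ/nᵢ), where nᵢ is the stratum total.
Stratum 1 (Low): n = 498; a·d/n = 134·193/498 = 51.9317; b·c/n = 22·149/498 = 6.5823
Stratum 2 (Middle): n = 353; a·d/n = 54·75/353 = 11.4731; b·c/n = 214·10/353 = 6.0623
Stratum 3 (High): n = 481; a·d/n = 318·48/481 = 31.7339; b·c/n = 71·44/481 = 6.4948
OR_MH = (51.9317 + 11.4731 + 31.7339) / (6.5823 + 6.0623 + 6.4948) = 95.1387 / 19.1395 = 4.97082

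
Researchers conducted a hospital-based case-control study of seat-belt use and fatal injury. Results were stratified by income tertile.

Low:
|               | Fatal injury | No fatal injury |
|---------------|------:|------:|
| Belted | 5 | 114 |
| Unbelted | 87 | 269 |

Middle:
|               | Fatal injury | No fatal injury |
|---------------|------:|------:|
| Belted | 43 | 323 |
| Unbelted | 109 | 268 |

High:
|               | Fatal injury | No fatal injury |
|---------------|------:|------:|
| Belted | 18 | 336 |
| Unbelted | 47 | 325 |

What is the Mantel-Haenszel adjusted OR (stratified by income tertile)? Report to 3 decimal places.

0.293

OR_MH = Σ(aᵢdᵢ/nᵢ) / Σ(bᵢcᵢ/nᵢ), where nᵢ is the stratum total.
Stratum 1 (Low): n = 475; a·d/n = 5·269/475 = 2.8316; b·c/n = 114·87/475 = 20.8800
Stratum 2 (Middle): n = 743; a·d/n = 43·268/743 = 15.5101; b·c/n = 323·109/743 = 47.3849
Stratum 3 (High): n = 726; a·d/n = 18·325/726 = 8.0579; b·c/n = 336·47/726 = 21.7521
OR_MH = (2.8316 + 15.5101 + 8.0579) / (20.8800 + 47.3849 + 21.7521) = 26.3995 / 90.0170 = 0.29327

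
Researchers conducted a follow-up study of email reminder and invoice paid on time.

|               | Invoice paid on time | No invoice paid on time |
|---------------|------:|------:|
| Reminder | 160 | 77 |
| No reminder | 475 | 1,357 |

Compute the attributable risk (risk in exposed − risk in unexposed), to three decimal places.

Cells: a = 160, b = 77, c = 475, d = 1357.
Risk in exposed = 160/237 = 0.675105; risk in unexposed = 475/1832 = 0.259279.
Risk difference = 0.675105 − 0.259279 = 0.415826

0.416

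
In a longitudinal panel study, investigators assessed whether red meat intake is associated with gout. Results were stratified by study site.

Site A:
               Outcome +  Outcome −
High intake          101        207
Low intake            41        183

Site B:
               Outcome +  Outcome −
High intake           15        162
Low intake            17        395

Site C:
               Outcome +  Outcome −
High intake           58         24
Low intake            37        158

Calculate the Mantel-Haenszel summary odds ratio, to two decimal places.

3.27

OR_MH = Σ(aᵢdᵢ/nᵢ) / Σ(bᵢcᵢ/nᵢ), where nᵢ is the stratum total.
Stratum 1 (Site A): n = 532; a·d/n = 101·183/532 = 34.7425; b·c/n = 207·41/532 = 15.9530
Stratum 2 (Site B): n = 589; a·d/n = 15·395/589 = 10.0594; b·c/n = 162·17/589 = 4.6757
Stratum 3 (Site C): n = 277; a·d/n = 58·158/277 = 33.0830; b·c/n = 24·37/277 = 3.2058
OR_MH = (34.7425 + 10.0594 + 33.0830) / (15.9530 + 4.6757 + 3.2058) = 77.8849 / 23.8345 = 3.26774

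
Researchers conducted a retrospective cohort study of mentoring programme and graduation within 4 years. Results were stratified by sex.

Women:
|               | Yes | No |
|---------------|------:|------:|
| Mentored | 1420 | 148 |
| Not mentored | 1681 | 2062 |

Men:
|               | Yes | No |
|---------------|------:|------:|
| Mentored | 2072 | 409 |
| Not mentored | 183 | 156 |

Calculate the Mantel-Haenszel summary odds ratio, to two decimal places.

9.07

OR_MH = Σ(aᵢdᵢ/nᵢ) / Σ(bᵢcᵢ/nᵢ), where nᵢ is the stratum total.
Stratum 1 (Women): n = 5311; a·d/n = 1420·2062/5311 = 551.3161; b·c/n = 148·1681/5311 = 46.8439
Stratum 2 (Men): n = 2820; a·d/n = 2072·156/2820 = 114.6213; b·c/n = 409·183/2820 = 26.5415
OR_MH = (551.3161 + 114.6213) / (46.8439 + 26.5415) = 665.9374 / 73.3854 = 9.07452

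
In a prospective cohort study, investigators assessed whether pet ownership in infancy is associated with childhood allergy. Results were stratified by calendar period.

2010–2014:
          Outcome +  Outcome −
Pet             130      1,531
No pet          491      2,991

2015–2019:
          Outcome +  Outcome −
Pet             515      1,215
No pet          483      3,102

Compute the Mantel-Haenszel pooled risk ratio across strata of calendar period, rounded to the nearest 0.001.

RR_MH = Σ(aᵢ·n₀ᵢ/nᵢ) / Σ(cᵢ·n₁ᵢ/nᵢ), with n₁ᵢ = aᵢ+bᵢ (exposed), n₀ᵢ = cᵢ+dᵢ (unexposed), nᵢ = n₁ᵢ+n₀ᵢ.
Stratum 1 (2010–2014): n₁ = 1661, n₀ = 3482, n = 5143; a·n₀/n = 130·3482/5143 = 88.0148; c·n₁/n = 491·1661/5143 = 158.5750
Stratum 2 (2015–2019): n₁ = 1730, n₀ = 3585, n = 5315; a·n₀/n = 515·3585/5315 = 347.3706; c·n₁/n = 483·1730/5315 = 157.2135
RR_MH = (88.0148 + 347.3706) / (158.5750 + 157.2135) = 435.3854 / 315.7885 = 1.37872

1.379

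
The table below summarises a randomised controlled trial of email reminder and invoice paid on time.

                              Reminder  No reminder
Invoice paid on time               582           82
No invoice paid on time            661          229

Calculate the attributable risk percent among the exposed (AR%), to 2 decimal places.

Reading the table with exposure as columns: a = 582 (Reminder, case), b = 661 (Reminder, non-case), c = 82 (No reminder, case), d = 229.
Risk in exposed = 582/1243 = 0.46822; risk in unexposed = 82/311 = 0.26367.
RR = 0.46822/0.26367 = 1.77582
AR% = (RR − 1)/RR × 100 = (1.77582 − 1)/1.77582 × 100 = 43.6879%

43.69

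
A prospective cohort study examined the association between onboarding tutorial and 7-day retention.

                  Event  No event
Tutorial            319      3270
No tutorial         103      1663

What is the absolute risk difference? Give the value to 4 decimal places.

Cells: a = 319, b = 3270, c = 103, d = 1663.
Risk in exposed = 319/3589 = 0.088883; risk in unexposed = 103/1766 = 0.058324.
Risk difference = 0.088883 − 0.058324 = 0.030559

0.0306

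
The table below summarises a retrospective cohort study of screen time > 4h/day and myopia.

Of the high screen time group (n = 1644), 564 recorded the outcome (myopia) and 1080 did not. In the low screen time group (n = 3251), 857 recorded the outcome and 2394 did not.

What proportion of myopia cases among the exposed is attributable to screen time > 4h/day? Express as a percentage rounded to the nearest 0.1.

23.2

From the description: a = 564, b = 1080, c = 857, d = 2394.
Risk in exposed = 564/1644 = 0.34307; risk in unexposed = 857/3251 = 0.26361.
RR = 0.34307/0.26361 = 1.30141
AR% = (RR − 1)/RR × 100 = (1.30141 − 1)/1.30141 × 100 = 23.1601%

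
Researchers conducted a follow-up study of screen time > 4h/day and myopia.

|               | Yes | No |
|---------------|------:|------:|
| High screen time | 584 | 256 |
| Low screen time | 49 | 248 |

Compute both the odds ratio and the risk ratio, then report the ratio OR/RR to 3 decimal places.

Cells: a = 584, b = 256, c = 49, d = 248.
OR = (584·248)/(256·49) = 144832/12544 = 11.54592
Risk in exposed = 584/840 = 0.69524; risk in unexposed = 49/297 = 0.16498; RR = 4.21399
OR/RR = 11.54592 / 4.21399 = 2.73990
The outcome is not rare, so the OR lies further from 1 than the RR.

2.740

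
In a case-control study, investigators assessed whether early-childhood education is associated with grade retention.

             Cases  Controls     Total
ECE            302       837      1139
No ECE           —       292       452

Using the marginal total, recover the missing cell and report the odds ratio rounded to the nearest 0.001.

The missing cell is in the unexposed row: 452 − 292 = 160.
So a = 302, b = 837, c = 160, d = 292.
OR = (a·d)/(b·c) = (302 × 292) / (837 × 160) = 88184 / 133920 = 0.65848

0.658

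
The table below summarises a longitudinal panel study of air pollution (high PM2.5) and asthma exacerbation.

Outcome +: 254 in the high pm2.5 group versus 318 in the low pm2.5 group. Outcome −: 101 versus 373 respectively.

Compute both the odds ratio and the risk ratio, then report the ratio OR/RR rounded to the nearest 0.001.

From the description: a = 254, b = 101, c = 318, d = 373.
OR = (254·373)/(101·318) = 94742/32118 = 2.94981
Risk in exposed = 254/355 = 0.71549; risk in unexposed = 318/691 = 0.46020; RR = 1.55473
OR/RR = 2.94981 / 1.55473 = 1.89731
The outcome is not rare, so the OR lies further from 1 than the RR.

1.897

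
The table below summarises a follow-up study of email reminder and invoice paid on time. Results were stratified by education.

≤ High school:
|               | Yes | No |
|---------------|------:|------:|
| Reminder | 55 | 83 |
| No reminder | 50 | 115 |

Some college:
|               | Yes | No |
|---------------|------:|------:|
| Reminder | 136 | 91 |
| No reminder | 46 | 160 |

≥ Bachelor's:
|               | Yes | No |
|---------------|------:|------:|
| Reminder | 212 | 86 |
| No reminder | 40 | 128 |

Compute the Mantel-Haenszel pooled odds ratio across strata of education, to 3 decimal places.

OR_MH = Σ(aᵢdᵢ/nᵢ) / Σ(bᵢcᵢ/nᵢ), where nᵢ is the stratum total.
Stratum 1 (≤ High school): n = 303; a·d/n = 55·115/303 = 20.8746; b·c/n = 83·50/303 = 13.6964
Stratum 2 (Some college): n = 433; a·d/n = 136·160/433 = 50.2540; b·c/n = 91·46/433 = 9.6674
Stratum 3 (≥ Bachelor's): n = 466; a·d/n = 212·128/466 = 58.2318; b·c/n = 86·40/466 = 7.3820
OR_MH = (20.8746 + 50.2540 + 58.2318) / (13.6964 + 9.6674 + 7.3820) = 129.3604 / 30.7458 = 4.20742

4.207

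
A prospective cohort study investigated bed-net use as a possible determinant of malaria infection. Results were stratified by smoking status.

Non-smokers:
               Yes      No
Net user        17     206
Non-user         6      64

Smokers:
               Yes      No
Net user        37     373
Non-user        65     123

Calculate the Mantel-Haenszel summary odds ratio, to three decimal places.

0.253

OR_MH = Σ(aᵢdᵢ/nᵢ) / Σ(bᵢcᵢ/nᵢ), where nᵢ is the stratum total.
Stratum 1 (Non-smokers): n = 293; a·d/n = 17·64/293 = 3.7133; b·c/n = 206·6/293 = 4.2184
Stratum 2 (Smokers): n = 598; a·d/n = 37·123/598 = 7.6104; b·c/n = 373·65/598 = 40.5435
OR_MH = (3.7133 + 7.6104) / (4.2184 + 40.5435) = 11.3237 / 44.7619 = 0.25298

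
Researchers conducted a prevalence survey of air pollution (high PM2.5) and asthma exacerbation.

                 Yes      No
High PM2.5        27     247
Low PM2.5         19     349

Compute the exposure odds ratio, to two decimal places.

Cells: a = 27, b = 247, c = 19, d = 349.
OR = (a·d)/(b·c) = (27 × 349) / (247 × 19) = 9423 / 4693 = 2.00788
The odds of asthma exacerbation are about 2.01 times as high in the high pm2.5 group.

2.01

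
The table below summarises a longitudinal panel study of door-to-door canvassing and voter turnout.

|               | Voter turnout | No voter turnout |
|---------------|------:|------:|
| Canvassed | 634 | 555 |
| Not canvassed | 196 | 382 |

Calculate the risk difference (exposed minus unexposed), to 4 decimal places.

0.1941

Cells: a = 634, b = 555, c = 196, d = 382.
Risk in exposed = 634/1189 = 0.533221; risk in unexposed = 196/578 = 0.339100.
Risk difference = 0.533221 − 0.339100 = 0.194121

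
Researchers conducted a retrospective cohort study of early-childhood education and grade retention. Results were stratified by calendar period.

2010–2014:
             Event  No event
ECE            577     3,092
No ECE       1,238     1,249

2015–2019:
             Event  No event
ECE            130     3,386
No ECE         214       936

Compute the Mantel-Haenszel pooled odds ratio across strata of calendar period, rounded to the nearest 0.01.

OR_MH = Σ(aᵢdᵢ/nᵢ) / Σ(bᵢcᵢ/nᵢ), where nᵢ is the stratum total.
Stratum 1 (2010–2014): n = 6156; a·d/n = 577·1249/6156 = 117.0684; b·c/n = 3092·1238/6156 = 621.8155
Stratum 2 (2015–2019): n = 4666; a·d/n = 130·936/4666 = 26.0780; b·c/n = 3386·214/4666 = 155.2945
OR_MH = (117.0684 + 26.0780) / (621.8155 + 155.2945) = 143.1464 / 777.1099 = 0.18420

0.18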